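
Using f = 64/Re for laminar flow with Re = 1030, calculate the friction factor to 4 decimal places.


f = 64 / Re
f = 64 / 1030
f = 0.0621


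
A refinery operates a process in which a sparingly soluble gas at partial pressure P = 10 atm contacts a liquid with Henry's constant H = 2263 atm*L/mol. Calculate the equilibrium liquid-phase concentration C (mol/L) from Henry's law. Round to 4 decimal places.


C = P / H
C = 10 / 2263
C = 0.0044 mol/L


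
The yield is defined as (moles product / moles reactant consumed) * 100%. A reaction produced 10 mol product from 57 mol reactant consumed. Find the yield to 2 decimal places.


Yield = (moles product / moles consumed) * 100%
Yield = (10 / 57) * 100
Yield = 0.1754 * 100
Yield = 17.54%


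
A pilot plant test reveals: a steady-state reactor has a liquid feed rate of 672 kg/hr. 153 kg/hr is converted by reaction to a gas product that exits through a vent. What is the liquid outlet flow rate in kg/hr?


Steady-state mass balance on the main outlet: F_out = F_in - F_removed
F_out = 672 - 153
F_out = 519 kg/hr


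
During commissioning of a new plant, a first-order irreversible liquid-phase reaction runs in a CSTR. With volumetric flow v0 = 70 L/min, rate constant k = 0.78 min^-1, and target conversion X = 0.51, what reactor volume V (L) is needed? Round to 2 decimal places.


V = v0 * X / (k * (1 - X))
V = 70 * 0.51 / (0.78 * (1 - 0.51))
V = 35.7 / (0.78 * 0.49)
V = 35.7 / 0.3822
V = 93.41 L


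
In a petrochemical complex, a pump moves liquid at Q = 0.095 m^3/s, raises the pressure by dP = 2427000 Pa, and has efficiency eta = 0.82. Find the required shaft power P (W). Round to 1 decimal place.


P = Q * dP / eta
P = 0.095 * 2427000 / 0.82
P = 230565.0 / 0.82
P = 281176.8 W


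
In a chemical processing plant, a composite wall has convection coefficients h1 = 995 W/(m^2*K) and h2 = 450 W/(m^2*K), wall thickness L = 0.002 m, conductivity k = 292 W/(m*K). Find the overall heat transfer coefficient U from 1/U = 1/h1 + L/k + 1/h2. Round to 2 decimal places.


1/U = 1/h1 + L/k + 1/h2
1/U = 1/995 + 0.002/292 + 1/450
1/U = 0.0010050251 + 6.8493e-06 + 0.0022222222
1/U = 0.0032340966
U = 309.21 W/(m^2*K)


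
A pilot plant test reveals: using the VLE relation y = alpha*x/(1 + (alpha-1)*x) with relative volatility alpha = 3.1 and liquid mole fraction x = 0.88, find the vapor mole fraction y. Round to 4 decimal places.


y = alpha*x / (1 + (alpha-1)*x)
y = 3.1*0.88 / (1 + (3.1-1)*0.88)
y = 2.728 / (1 + 1.848)
y = 2.728 / 2.848
y = 0.9579


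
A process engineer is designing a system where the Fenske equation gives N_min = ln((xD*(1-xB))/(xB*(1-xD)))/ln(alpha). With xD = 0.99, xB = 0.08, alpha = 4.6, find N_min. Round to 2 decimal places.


N_min = ln((xD*(1-xB))/(xB*(1-xD))) / ln(alpha)
Numerator inside ln: 0.9108 / 0.0008 = 1138.5
ln(1138.5) = 7.037467
ln(alpha) = ln(4.6) = 1.526056
N_min = 7.037467 / 1.526056 = 4.61


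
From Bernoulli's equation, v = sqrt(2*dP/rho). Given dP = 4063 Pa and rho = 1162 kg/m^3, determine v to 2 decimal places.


v = sqrt(2*dP/rho)
v = sqrt(2*4063/1162)
v = sqrt(6.993115)
v = 2.64 m/s


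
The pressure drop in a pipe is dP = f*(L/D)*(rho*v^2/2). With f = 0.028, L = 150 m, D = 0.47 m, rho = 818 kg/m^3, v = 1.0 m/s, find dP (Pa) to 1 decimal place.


dP = f * (L/D) * (rho*v^2/2)
dP = 0.028 * (150/0.47) * (818*1.0^2/2)
L/D = 319.14893617
rho*v^2/2 = 818*1.0/2 = 409.0
dP = 0.028 * 319.14893617 * 409.0
dP = 3654.9 Pa


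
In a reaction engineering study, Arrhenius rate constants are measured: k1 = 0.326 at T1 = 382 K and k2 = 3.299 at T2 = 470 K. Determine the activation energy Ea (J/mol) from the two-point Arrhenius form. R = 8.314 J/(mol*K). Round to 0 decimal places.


Ea = R * ln(k2/k1) / (1/T1 - 1/T2)
ln(k2/k1) = ln(3.299/0.326) = 2.3144773
1/T1 - 1/T2 = 1/382 - 1/470 = 0.000490141473
Ea = 8.314 * 2.3144773 / 0.000490141473
Ea = 39259 J/mol


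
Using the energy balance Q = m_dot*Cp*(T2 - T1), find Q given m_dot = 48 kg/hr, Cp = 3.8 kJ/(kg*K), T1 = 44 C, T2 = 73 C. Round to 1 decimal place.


Q = m_dot * Cp * (T2 - T1)
Q = 48 * 3.8 * (73 - 44)
Q = 48 * 3.8 * 29
Q = 5289.6 kJ/hr


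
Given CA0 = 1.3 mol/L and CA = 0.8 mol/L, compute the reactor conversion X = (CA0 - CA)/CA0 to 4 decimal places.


X = (CA0 - CA) / CA0
X = (1.3 - 0.8) / 1.3
X = 0.5 / 1.3
X = 0.3846


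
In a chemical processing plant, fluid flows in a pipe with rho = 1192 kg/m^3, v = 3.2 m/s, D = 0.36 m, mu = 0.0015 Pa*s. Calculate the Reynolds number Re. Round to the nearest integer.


Re = rho * v * D / mu
Re = 1192 * 3.2 * 0.36 / 0.0015
Re = 1373.184 / 0.0015
Re = 915456


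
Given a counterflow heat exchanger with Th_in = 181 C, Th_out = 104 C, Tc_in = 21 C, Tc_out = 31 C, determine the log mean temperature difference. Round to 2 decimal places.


dT1 = Th_in - Tc_out = 181 - 31 = 150
dT2 = Th_out - Tc_in = 104 - 21 = 83
LMTD = (dT1 - dT2) / ln(dT1/dT2)
LMTD = (150 - 83) / ln(150/83)
LMTD = 113.21 K


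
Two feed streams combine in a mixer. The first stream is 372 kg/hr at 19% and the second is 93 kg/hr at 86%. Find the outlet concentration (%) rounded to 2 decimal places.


Mass balance on solute: F1*x1 + F2*x2 = F3*x3
F3 = F1 + F2 = 372 + 93 = 465 kg/hr
x3 = (F1*x1 + F2*x2)/F3
x3 = (372*0.19 + 93*0.86) / 465
x3 = 32.40%


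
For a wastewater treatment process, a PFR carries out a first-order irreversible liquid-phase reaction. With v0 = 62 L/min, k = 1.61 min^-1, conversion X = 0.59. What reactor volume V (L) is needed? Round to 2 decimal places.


V = (v0/k) * ln(1/(1-X))
V = (62/1.61) * ln(1/(1-0.59))
V = 38.509317 * ln(2.439024)
V = 38.509317 * 0.891598
V = 34.33 L


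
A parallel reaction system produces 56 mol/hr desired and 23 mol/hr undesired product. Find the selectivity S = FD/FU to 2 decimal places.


S = desired product rate / undesired product rate
S = 56 / 23
S = 2.43


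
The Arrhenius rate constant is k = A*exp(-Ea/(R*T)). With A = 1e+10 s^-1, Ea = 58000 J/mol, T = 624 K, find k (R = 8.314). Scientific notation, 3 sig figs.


k = A * exp(-Ea/(R*T))
k = 1e+10 * exp(-58000 / (8.314 * 624))
k = 1e+10 * exp(-11.179783)
k = 1.40e+05


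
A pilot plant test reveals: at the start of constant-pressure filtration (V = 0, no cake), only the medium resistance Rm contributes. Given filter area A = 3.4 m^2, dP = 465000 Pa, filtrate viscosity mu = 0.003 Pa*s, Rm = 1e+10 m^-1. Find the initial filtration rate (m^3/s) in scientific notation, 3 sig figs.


rate = A * dP / (mu * Rm)
rate = 3.4 * 465000 / (0.003 * 1e+10)
rate = 1581000.0 / 3.000e+07
rate = 5.27e-02 m^3/s


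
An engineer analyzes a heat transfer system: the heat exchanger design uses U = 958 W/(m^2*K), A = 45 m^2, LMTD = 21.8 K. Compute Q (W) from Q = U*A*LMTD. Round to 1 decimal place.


Q = U * A * LMTD
Q = 958 * 45 * 21.8
Q = 939798.0 W


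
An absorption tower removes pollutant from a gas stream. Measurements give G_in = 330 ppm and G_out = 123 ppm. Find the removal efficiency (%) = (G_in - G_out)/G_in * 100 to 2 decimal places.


Efficiency = (G_in - G_out) / G_in * 100%
Efficiency = (330 - 123) / 330 * 100
Efficiency = 207 / 330 * 100
Efficiency = 62.73%


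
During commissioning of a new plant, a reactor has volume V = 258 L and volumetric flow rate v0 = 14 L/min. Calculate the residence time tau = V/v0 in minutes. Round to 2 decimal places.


tau = V / v0
tau = 258 / 14
tau = 18.43 min


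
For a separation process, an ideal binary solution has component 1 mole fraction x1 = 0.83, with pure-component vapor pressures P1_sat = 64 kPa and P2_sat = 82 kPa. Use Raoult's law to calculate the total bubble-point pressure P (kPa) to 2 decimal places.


P = x1*P1_sat + x2*P2_sat
x2 = 1 - x1 = 1 - 0.83 = 0.17
P = 0.83*64 + 0.17*82
P = 53.12 + 13.94
P = 67.06 kPa


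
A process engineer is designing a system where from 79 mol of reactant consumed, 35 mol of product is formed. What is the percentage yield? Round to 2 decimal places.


Yield = (moles product / moles consumed) * 100%
Yield = (35 / 79) * 100
Yield = 0.443 * 100
Yield = 44.30%


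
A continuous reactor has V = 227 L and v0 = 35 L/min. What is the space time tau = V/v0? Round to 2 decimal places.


tau = V / v0
tau = 227 / 35
tau = 6.49 min


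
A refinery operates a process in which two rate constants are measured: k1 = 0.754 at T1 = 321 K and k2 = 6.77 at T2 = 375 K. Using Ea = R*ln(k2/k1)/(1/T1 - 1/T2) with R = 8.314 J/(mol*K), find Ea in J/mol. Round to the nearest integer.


Ea = R * ln(k2/k1) / (1/T1 - 1/T2)
ln(k2/k1) = ln(6.77/0.754) = 2.194864
1/T1 - 1/T2 = 1/321 - 1/375 = 0.000448598131
Ea = 8.314 * 2.194864 / 0.000448598131
Ea = 40678 J/mol


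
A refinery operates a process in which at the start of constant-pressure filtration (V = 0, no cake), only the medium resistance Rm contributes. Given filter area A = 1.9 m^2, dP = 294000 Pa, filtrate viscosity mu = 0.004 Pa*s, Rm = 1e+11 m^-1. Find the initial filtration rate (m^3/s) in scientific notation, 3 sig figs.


rate = A * dP / (mu * Rm)
rate = 1.9 * 294000 / (0.004 * 1e+11)
rate = 558600.0 / 4.000e+08
rate = 1.40e-03 m^3/s


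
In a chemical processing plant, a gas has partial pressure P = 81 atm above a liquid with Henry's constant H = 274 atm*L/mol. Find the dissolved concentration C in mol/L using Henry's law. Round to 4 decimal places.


C = P / H
C = 81 / 274
C = 0.2956 mol/L


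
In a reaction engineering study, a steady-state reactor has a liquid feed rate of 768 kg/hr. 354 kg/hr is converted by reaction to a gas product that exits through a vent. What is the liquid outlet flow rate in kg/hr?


Steady-state mass balance on the main outlet: F_out = F_in - F_removed
F_out = 768 - 354
F_out = 414 kg/hr


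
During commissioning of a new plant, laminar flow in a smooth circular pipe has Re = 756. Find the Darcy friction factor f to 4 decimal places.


f = 64 / Re
f = 64 / 756
f = 0.0847


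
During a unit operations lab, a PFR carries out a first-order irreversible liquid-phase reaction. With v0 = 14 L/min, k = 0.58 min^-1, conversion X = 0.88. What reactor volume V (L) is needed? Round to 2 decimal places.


V = (v0/k) * ln(1/(1-X))
V = (14/0.58) * ln(1/(1-0.88))
V = 24.137931 * ln(8.333333)
V = 24.137931 * 2.120263
V = 51.18 L


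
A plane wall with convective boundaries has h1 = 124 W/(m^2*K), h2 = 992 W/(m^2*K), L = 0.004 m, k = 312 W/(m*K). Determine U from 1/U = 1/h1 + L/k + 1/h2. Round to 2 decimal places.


1/U = 1/h1 + L/k + 1/h2
1/U = 1/124 + 0.004/312 + 1/992
1/U = 0.0080645161 + 1.28205e-05 + 0.0010080645
1/U = 0.0090854011
U = 110.07 W/(m^2*K)


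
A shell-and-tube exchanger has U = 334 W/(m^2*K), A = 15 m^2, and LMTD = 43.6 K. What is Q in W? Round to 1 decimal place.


Q = U * A * LMTD
Q = 334 * 15 * 43.6
Q = 218436.0 W


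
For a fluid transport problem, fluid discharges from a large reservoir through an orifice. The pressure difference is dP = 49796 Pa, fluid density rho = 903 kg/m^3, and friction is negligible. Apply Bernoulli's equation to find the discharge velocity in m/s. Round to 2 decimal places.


v = sqrt(2*dP/rho)
v = sqrt(2*49796/903)
v = sqrt(110.290144)
v = 10.50 m/s


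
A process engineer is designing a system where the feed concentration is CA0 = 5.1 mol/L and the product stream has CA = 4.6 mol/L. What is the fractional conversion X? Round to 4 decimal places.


X = (CA0 - CA) / CA0
X = (5.1 - 4.6) / 5.1
X = 0.5 / 5.1
X = 0.0980


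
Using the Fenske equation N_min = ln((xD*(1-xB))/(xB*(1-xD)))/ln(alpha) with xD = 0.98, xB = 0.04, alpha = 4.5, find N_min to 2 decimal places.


N_min = ln((xD*(1-xB))/(xB*(1-xD))) / ln(alpha)
Numerator inside ln: 0.9408 / 0.0008 = 1176.0
ln(1176.0) = 7.069874
ln(alpha) = ln(4.5) = 1.504077
N_min = 7.069874 / 1.504077 = 4.70


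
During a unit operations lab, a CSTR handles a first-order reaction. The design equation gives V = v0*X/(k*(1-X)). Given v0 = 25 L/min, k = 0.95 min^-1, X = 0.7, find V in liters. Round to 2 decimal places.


V = v0 * X / (k * (1 - X))
V = 25 * 0.7 / (0.95 * (1 - 0.7))
V = 17.5 / (0.95 * 0.3)
V = 17.5 / 0.285
V = 61.40 L


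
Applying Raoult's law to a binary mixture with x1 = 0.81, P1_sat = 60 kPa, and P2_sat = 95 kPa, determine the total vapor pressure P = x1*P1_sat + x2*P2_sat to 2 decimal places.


P = x1*P1_sat + x2*P2_sat
x2 = 1 - x1 = 1 - 0.81 = 0.19
P = 0.81*60 + 0.19*95
P = 48.6 + 18.05
P = 66.65 kPa


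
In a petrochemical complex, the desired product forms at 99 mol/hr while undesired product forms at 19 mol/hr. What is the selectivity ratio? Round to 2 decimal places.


S = desired product rate / undesired product rate
S = 99 / 19
S = 5.21


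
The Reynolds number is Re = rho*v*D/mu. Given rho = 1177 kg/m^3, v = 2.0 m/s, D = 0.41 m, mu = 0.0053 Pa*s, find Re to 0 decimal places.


Re = rho * v * D / mu
Re = 1177 * 2.0 * 0.41 / 0.0053
Re = 965.14 / 0.0053
Re = 182102


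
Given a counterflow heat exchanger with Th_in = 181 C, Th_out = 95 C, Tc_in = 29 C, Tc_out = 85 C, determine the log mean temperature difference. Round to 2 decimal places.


dT1 = Th_in - Tc_out = 181 - 85 = 96
dT2 = Th_out - Tc_in = 95 - 29 = 66
LMTD = (dT1 - dT2) / ln(dT1/dT2)
LMTD = (96 - 66) / ln(96/66)
LMTD = 80.07 K


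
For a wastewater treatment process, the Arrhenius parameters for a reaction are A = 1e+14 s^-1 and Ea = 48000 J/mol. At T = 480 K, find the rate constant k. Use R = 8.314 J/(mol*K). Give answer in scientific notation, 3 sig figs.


k = A * exp(-Ea/(R*T))
k = 1e+14 * exp(-48000 / (8.314 * 480))
k = 1e+14 * exp(-12.027905)
k = 5.98e+08


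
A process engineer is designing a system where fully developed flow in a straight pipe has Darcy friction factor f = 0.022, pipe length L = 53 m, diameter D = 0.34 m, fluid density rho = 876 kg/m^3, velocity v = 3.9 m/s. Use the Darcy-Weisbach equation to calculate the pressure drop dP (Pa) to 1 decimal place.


dP = f * (L/D) * (rho*v^2/2)
dP = 0.022 * (53/0.34) * (876*3.9^2/2)
L/D = 155.88235294
rho*v^2/2 = 876*15.21/2 = 6661.98
dP = 0.022 * 155.88235294 * 6661.98
dP = 22846.7 Pa


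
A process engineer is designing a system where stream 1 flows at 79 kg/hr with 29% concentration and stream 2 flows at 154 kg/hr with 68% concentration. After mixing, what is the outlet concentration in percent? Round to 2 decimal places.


Mass balance on solute: F1*x1 + F2*x2 = F3*x3
F3 = F1 + F2 = 79 + 154 = 233 kg/hr
x3 = (F1*x1 + F2*x2)/F3
x3 = (79*0.29 + 154*0.68) / 233
x3 = 54.78%


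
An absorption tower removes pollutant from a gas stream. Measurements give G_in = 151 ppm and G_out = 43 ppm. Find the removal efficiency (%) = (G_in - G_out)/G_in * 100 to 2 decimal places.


Efficiency = (G_in - G_out) / G_in * 100%
Efficiency = (151 - 43) / 151 * 100
Efficiency = 108 / 151 * 100
Efficiency = 71.52%


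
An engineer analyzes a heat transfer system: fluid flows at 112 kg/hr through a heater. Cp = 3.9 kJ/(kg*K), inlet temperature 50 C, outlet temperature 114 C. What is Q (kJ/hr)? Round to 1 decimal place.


Q = m_dot * Cp * (T2 - T1)
Q = 112 * 3.9 * (114 - 50)
Q = 112 * 3.9 * 64
Q = 27955.2 kJ/hr


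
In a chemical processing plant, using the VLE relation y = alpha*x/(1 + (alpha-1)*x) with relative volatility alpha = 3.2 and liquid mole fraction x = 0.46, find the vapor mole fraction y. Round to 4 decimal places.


y = alpha*x / (1 + (alpha-1)*x)
y = 3.2*0.46 / (1 + (3.2-1)*0.46)
y = 1.472 / (1 + 1.012)
y = 1.472 / 2.012
y = 0.7316


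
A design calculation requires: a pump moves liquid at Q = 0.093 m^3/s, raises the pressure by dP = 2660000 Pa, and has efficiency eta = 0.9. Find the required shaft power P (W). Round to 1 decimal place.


P = Q * dP / eta
P = 0.093 * 2660000 / 0.9
P = 247380.0 / 0.9
P = 274866.7 W


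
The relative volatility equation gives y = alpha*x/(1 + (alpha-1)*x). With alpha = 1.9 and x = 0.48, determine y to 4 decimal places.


y = alpha*x / (1 + (alpha-1)*x)
y = 1.9*0.48 / (1 + (1.9-1)*0.48)
y = 0.912 / (1 + 0.432)
y = 0.912 / 1.432
y = 0.6369


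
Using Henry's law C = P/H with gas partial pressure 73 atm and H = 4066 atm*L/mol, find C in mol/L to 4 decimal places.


C = P / H
C = 73 / 4066
C = 0.0180 mol/L


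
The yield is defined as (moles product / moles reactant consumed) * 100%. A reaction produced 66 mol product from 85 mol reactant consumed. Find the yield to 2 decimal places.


Yield = (moles product / moles consumed) * 100%
Yield = (66 / 85) * 100
Yield = 0.7765 * 100
Yield = 77.65%


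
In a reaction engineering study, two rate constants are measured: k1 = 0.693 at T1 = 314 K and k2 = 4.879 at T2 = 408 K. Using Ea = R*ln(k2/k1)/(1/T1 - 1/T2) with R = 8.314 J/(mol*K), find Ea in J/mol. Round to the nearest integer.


Ea = R * ln(k2/k1) / (1/T1 - 1/T2)
ln(k2/k1) = ln(4.879/0.693) = 1.9516656
1/T1 - 1/T2 = 1/314 - 1/408 = 0.000733732984
Ea = 8.314 * 1.9516656 / 0.000733732984
Ea = 22115 J/mol


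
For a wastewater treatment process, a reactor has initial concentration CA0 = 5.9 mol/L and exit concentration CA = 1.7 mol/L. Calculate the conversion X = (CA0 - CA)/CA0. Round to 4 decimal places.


X = (CA0 - CA) / CA0
X = (5.9 - 1.7) / 5.9
X = 4.2 / 5.9
X = 0.7119


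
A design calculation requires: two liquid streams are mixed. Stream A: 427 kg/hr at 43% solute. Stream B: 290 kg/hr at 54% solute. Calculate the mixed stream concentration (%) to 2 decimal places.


Mass balance on solute: F1*x1 + F2*x2 = F3*x3
F3 = F1 + F2 = 427 + 290 = 717 kg/hr
x3 = (F1*x1 + F2*x2)/F3
x3 = (427*0.43 + 290*0.54) / 717
x3 = 47.45%


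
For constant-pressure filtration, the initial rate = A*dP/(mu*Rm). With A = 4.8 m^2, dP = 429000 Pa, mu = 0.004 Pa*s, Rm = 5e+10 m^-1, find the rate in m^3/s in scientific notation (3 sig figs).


rate = A * dP / (mu * Rm)
rate = 4.8 * 429000 / (0.004 * 5e+10)
rate = 2059200.0 / 2.000e+08
rate = 1.03e-02 m^3/s


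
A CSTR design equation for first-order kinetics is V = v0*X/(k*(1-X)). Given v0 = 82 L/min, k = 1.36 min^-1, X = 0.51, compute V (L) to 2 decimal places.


V = v0 * X / (k * (1 - X))
V = 82 * 0.51 / (1.36 * (1 - 0.51))
V = 41.82 / (1.36 * 0.49)
V = 41.82 / 0.6664
V = 62.76 L


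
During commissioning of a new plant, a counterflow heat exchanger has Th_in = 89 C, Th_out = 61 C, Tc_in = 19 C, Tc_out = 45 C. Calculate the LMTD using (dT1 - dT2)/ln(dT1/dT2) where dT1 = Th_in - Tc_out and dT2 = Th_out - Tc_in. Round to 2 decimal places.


dT1 = Th_in - Tc_out = 89 - 45 = 44
dT2 = Th_out - Tc_in = 61 - 19 = 42
LMTD = (dT1 - dT2) / ln(dT1/dT2)
LMTD = (44 - 42) / ln(44/42)
LMTD = 42.99 K


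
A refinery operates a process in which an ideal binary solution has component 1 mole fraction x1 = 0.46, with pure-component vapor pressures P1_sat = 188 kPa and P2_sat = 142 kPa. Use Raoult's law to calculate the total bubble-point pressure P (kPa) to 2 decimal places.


P = x1*P1_sat + x2*P2_sat
x2 = 1 - x1 = 1 - 0.46 = 0.54
P = 0.46*188 + 0.54*142
P = 86.48 + 76.68
P = 163.16 kPa


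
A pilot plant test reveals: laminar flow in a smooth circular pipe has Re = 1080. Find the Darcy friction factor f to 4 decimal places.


f = 64 / Re
f = 64 / 1080
f = 0.0593


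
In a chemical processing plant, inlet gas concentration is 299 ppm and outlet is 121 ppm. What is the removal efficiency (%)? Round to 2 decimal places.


Efficiency = (G_in - G_out) / G_in * 100%
Efficiency = (299 - 121) / 299 * 100
Efficiency = 178 / 299 * 100
Efficiency = 59.53%


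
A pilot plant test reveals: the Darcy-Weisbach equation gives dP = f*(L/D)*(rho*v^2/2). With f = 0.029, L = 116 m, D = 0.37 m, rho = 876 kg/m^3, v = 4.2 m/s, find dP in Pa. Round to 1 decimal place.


dP = f * (L/D) * (rho*v^2/2)
dP = 0.029 * (116/0.37) * (876*4.2^2/2)
L/D = 313.51351351
rho*v^2/2 = 876*17.64/2 = 7726.32
dP = 0.029 * 313.51351351 * 7726.32
dP = 70246.9 Pa


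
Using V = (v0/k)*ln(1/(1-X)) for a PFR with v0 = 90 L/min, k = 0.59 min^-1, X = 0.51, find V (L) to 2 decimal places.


V = (v0/k) * ln(1/(1-X))
V = (90/0.59) * ln(1/(1-0.51))
V = 152.542373 * ln(2.040816)
V = 152.542373 * 0.71335
V = 108.82 L


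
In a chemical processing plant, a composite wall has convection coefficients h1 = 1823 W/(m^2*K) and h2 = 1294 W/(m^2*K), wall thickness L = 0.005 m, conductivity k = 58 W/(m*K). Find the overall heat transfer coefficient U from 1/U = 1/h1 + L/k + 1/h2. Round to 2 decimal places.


1/U = 1/h1 + L/k + 1/h2
1/U = 1/1823 + 0.005/58 + 1/1294
1/U = 0.0005485464 + 8.62069e-05 + 0.0007727975
1/U = 0.0014075508
U = 710.45 W/(m^2*K)


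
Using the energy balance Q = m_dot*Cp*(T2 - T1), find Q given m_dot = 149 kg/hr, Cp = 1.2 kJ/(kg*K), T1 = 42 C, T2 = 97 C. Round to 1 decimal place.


Q = m_dot * Cp * (T2 - T1)
Q = 149 * 1.2 * (97 - 42)
Q = 149 * 1.2 * 55
Q = 9834.0 kJ/hr


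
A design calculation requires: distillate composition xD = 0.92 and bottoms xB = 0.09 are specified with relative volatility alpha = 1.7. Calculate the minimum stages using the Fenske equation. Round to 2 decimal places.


N_min = ln((xD*(1-xB))/(xB*(1-xD))) / ln(alpha)
Numerator inside ln: 0.8372 / 0.0072 = 116.277778
ln(116.277778) = 4.755982
ln(alpha) = ln(1.7) = 0.530628
N_min = 4.755982 / 0.530628 = 8.96


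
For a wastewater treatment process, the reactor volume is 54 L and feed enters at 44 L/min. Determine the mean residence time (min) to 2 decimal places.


tau = V / v0
tau = 54 / 44
tau = 1.23 min


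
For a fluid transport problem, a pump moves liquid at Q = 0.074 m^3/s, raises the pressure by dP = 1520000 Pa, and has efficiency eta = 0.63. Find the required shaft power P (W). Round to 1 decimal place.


P = Q * dP / eta
P = 0.074 * 1520000 / 0.63
P = 112480.0 / 0.63
P = 178539.7 W


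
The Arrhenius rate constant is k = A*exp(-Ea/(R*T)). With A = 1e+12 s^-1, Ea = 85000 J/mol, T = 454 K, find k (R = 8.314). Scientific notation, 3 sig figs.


k = A * exp(-Ea/(R*T))
k = 1e+12 * exp(-85000 / (8.314 * 454))
k = 1e+12 * exp(-22.519205)
k = 1.66e+02


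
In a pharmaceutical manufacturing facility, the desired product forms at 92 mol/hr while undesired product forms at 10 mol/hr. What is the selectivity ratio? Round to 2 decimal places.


S = desired product rate / undesired product rate
S = 92 / 10
S = 9.20


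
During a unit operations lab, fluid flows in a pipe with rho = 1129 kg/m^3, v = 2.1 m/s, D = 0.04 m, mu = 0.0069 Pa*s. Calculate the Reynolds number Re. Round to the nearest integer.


Re = rho * v * D / mu
Re = 1129 * 2.1 * 0.04 / 0.0069
Re = 94.836 / 0.0069
Re = 13744


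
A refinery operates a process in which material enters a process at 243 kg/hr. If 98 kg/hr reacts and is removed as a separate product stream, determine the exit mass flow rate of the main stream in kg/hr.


Steady-state mass balance on the main outlet: F_out = F_in - F_removed
F_out = 243 - 98
F_out = 145 kg/hr


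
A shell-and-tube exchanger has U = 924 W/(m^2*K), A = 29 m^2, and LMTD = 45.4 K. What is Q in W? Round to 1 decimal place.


Q = U * A * LMTD
Q = 924 * 29 * 45.4
Q = 1216538.4 W


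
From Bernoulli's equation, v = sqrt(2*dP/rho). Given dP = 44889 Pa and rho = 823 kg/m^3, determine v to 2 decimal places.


v = sqrt(2*dP/rho)
v = sqrt(2*44889/823)
v = sqrt(109.08627)
v = 10.44 m/s


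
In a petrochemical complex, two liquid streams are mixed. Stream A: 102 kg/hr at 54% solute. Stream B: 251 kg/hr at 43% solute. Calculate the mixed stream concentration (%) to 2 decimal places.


Mass balance on solute: F1*x1 + F2*x2 = F3*x3
F3 = F1 + F2 = 102 + 251 = 353 kg/hr
x3 = (F1*x1 + F2*x2)/F3
x3 = (102*0.54 + 251*0.43) / 353
x3 = 46.18%


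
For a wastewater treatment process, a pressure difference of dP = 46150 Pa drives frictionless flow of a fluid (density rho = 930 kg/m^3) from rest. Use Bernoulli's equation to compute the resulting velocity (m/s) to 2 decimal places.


v = sqrt(2*dP/rho)
v = sqrt(2*46150/930)
v = sqrt(99.247312)
v = 9.96 m/s


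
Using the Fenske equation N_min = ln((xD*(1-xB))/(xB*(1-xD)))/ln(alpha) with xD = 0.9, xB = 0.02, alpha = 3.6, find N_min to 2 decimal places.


N_min = ln((xD*(1-xB))/(xB*(1-xD))) / ln(alpha)
Numerator inside ln: 0.882 / 0.002 = 441.0
ln(441.0) = 6.089045
ln(alpha) = ln(3.6) = 1.280934
N_min = 6.089045 / 1.280934 = 4.75


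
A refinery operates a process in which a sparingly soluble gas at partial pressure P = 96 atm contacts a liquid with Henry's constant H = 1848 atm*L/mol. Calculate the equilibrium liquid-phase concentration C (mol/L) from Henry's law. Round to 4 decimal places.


C = P / H
C = 96 / 1848
C = 0.0519 mol/L


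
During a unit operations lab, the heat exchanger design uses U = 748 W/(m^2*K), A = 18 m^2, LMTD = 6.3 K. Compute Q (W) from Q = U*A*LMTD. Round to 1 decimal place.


Q = U * A * LMTD
Q = 748 * 18 * 6.3
Q = 84823.2 W


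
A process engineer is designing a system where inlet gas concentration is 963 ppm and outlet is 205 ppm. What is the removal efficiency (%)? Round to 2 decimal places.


Efficiency = (G_in - G_out) / G_in * 100%
Efficiency = (963 - 205) / 963 * 100
Efficiency = 758 / 963 * 100
Efficiency = 78.71%


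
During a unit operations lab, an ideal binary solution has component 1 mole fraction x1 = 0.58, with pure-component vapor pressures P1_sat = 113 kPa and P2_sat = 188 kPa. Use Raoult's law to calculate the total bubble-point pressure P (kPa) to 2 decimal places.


P = x1*P1_sat + x2*P2_sat
x2 = 1 - x1 = 1 - 0.58 = 0.42
P = 0.58*113 + 0.42*188
P = 65.54 + 78.96
P = 144.50 kPa


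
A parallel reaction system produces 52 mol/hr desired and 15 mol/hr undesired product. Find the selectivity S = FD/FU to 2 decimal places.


S = desired product rate / undesired product rate
S = 52 / 15
S = 3.47


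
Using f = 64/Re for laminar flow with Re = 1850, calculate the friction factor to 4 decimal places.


f = 64 / Re
f = 64 / 1850
f = 0.0346


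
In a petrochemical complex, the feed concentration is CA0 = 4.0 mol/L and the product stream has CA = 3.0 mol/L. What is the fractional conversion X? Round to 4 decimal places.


X = (CA0 - CA) / CA0
X = (4.0 - 3.0) / 4.0
X = 1.0 / 4.0
X = 0.2500


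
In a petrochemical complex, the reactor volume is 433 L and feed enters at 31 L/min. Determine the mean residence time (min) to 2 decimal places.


tau = V / v0
tau = 433 / 31
tau = 13.97 min


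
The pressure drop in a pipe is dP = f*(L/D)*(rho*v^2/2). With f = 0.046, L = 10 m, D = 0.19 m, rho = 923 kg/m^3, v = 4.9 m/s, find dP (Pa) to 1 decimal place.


dP = f * (L/D) * (rho*v^2/2)
dP = 0.046 * (10/0.19) * (923*4.9^2/2)
L/D = 52.63157895
rho*v^2/2 = 923*24.01/2 = 11080.615
dP = 0.046 * 52.63157895 * 11080.615
dP = 26826.8 Pa


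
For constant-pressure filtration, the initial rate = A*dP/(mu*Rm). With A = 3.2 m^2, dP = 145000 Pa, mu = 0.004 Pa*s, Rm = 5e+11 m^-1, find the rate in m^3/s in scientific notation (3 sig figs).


rate = A * dP / (mu * Rm)
rate = 3.2 * 145000 / (0.004 * 5e+11)
rate = 464000.0 / 2.000e+09
rate = 2.32e-04 m^3/s


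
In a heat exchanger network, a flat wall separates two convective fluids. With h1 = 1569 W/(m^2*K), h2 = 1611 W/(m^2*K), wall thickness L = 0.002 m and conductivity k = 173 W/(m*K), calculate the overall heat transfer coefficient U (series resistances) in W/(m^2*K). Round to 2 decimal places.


1/U = 1/h1 + L/k + 1/h2
1/U = 1/1569 + 0.002/173 + 1/1611
1/U = 0.0006373486 + 1.15607e-05 + 0.0006207325
1/U = 0.0012696418
U = 787.62 W/(m^2*K)


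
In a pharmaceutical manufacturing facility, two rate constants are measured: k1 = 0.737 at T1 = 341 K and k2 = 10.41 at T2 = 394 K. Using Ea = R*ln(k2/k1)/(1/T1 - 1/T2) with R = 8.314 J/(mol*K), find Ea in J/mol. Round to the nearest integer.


Ea = R * ln(k2/k1) / (1/T1 - 1/T2)
ln(k2/k1) = ln(10.41/0.737) = 2.6479343
1/T1 - 1/T2 = 1/341 - 1/394 = 0.000394480254
Ea = 8.314 * 2.6479343 / 0.000394480254
Ea = 55807 J/mol


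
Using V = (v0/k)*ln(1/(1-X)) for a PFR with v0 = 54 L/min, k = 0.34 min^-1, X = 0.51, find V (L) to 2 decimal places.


V = (v0/k) * ln(1/(1-X))
V = (54/0.34) * ln(1/(1-0.51))
V = 158.823529 * ln(2.040816)
V = 158.823529 * 0.71335
V = 113.30 L


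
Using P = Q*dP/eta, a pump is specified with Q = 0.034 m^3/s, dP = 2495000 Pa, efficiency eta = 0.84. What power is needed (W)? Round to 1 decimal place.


P = Q * dP / eta
P = 0.034 * 2495000 / 0.84
P = 84830.0 / 0.84
P = 100988.1 W


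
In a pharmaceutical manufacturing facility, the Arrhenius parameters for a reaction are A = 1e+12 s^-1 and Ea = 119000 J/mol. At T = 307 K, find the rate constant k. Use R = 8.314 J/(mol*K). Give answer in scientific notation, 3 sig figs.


k = A * exp(-Ea/(R*T))
k = 1e+12 * exp(-119000 / (8.314 * 307))
k = 1e+12 * exp(-46.622823)
k = 5.65e-09


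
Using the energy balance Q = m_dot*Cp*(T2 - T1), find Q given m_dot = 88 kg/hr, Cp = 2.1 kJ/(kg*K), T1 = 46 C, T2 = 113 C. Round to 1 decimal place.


Q = m_dot * Cp * (T2 - T1)
Q = 88 * 2.1 * (113 - 46)
Q = 88 * 2.1 * 67
Q = 12381.6 kJ/hr


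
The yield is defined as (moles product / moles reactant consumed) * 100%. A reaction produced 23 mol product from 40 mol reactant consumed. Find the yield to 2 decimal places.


Yield = (moles product / moles consumed) * 100%
Yield = (23 / 40) * 100
Yield = 0.575 * 100
Yield = 57.50%


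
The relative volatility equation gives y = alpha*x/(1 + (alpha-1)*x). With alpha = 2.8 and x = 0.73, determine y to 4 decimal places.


y = alpha*x / (1 + (alpha-1)*x)
y = 2.8*0.73 / (1 + (2.8-1)*0.73)
y = 2.044 / (1 + 1.314)
y = 2.044 / 2.314
y = 0.8833


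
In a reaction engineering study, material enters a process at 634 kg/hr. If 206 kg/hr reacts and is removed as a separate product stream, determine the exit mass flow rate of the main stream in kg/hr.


Steady-state mass balance on the main outlet: F_out = F_in - F_removed
F_out = 634 - 206
F_out = 428 kg/hr


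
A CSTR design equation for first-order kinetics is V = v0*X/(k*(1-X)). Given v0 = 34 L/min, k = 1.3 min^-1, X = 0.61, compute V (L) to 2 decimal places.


V = v0 * X / (k * (1 - X))
V = 34 * 0.61 / (1.3 * (1 - 0.61))
V = 20.74 / (1.3 * 0.39)
V = 20.74 / 0.507
V = 40.91 L


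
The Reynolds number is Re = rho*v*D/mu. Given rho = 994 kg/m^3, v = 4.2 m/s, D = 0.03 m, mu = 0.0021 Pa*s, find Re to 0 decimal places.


Re = rho * v * D / mu
Re = 994 * 4.2 * 0.03 / 0.0021
Re = 125.244 / 0.0021
Re = 59640


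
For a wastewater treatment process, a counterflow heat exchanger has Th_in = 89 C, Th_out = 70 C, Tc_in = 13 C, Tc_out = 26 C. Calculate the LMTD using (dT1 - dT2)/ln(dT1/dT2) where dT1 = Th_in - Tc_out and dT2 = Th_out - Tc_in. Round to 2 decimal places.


dT1 = Th_in - Tc_out = 89 - 26 = 63
dT2 = Th_out - Tc_in = 70 - 13 = 57
LMTD = (dT1 - dT2) / ln(dT1/dT2)
LMTD = (63 - 57) / ln(63/57)
LMTD = 59.95 K


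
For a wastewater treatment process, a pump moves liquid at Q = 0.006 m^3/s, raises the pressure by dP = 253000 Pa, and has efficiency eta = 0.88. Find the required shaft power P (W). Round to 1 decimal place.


P = Q * dP / eta
P = 0.006 * 253000 / 0.88
P = 1518.0 / 0.88
P = 1725.0 W


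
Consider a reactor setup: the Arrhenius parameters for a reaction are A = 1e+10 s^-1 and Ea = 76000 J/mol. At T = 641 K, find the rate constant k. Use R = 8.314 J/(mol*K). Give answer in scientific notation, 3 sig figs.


k = A * exp(-Ea/(R*T))
k = 1e+10 * exp(-76000 / (8.314 * 641))
k = 1e+10 * exp(-14.260854)
k = 6.41e+03


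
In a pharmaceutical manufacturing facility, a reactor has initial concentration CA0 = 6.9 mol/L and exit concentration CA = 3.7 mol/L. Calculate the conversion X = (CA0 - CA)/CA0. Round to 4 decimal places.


X = (CA0 - CA) / CA0
X = (6.9 - 3.7) / 6.9
X = 3.2 / 6.9
X = 0.4638


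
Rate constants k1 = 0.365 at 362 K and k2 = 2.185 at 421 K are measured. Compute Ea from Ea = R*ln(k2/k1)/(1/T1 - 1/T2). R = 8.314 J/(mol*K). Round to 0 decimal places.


Ea = R * ln(k2/k1) / (1/T1 - 1/T2)
ln(k2/k1) = ln(2.185/0.365) = 1.7894738
1/T1 - 1/T2 = 1/362 - 1/421 = 0.000387134027
Ea = 8.314 * 1.7894738 / 0.000387134027
Ea = 38430 J/mol


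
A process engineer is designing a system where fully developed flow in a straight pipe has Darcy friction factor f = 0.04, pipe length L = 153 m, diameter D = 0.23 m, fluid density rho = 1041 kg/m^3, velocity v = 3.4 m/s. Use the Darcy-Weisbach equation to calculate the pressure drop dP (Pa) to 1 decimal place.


dP = f * (L/D) * (rho*v^2/2)
dP = 0.04 * (153/0.23) * (1041*3.4^2/2)
L/D = 665.2173913
rho*v^2/2 = 1041*11.56/2 = 6016.98
dP = 0.04 * 665.2173913 * 6016.98
dP = 160104.0 Pa


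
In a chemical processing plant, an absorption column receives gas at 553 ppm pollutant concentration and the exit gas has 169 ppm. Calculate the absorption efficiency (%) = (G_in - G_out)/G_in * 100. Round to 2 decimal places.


Efficiency = (G_in - G_out) / G_in * 100%
Efficiency = (553 - 169) / 553 * 100
Efficiency = 384 / 553 * 100
Efficiency = 69.44%


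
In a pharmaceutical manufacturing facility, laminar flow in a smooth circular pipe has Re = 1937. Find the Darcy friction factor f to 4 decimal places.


f = 64 / Re
f = 64 / 1937
f = 0.0330


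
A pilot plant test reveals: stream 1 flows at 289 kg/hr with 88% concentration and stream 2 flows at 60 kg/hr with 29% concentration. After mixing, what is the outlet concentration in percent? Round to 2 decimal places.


Mass balance on solute: F1*x1 + F2*x2 = F3*x3
F3 = F1 + F2 = 289 + 60 = 349 kg/hr
x3 = (F1*x1 + F2*x2)/F3
x3 = (289*0.88 + 60*0.29) / 349
x3 = 77.86%


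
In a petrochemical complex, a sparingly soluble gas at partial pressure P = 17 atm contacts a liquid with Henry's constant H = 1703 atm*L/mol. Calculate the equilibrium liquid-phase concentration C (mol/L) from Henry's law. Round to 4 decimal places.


C = P / H
C = 17 / 1703
C = 0.0100 mol/L


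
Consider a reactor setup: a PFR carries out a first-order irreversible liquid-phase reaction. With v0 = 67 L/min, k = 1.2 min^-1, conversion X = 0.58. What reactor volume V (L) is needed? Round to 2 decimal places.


V = (v0/k) * ln(1/(1-X))
V = (67/1.2) * ln(1/(1-0.58))
V = 55.833333 * ln(2.380952)
V = 55.833333 * 0.8675
V = 48.44 L


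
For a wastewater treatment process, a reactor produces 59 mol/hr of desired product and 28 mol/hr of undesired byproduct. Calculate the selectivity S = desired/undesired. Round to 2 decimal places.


S = desired product rate / undesired product rate
S = 59 / 28
S = 2.11


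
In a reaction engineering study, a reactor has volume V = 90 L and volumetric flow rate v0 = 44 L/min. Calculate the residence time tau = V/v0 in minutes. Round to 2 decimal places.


tau = V / v0
tau = 90 / 44
tau = 2.05 min


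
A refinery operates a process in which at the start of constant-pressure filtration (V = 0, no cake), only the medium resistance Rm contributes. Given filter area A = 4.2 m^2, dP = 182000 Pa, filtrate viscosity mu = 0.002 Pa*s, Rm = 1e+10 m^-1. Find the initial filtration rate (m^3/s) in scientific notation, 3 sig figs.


rate = A * dP / (mu * Rm)
rate = 4.2 * 182000 / (0.002 * 1e+10)
rate = 764400.0 / 2.000e+07
rate = 3.82e-02 m^3/s


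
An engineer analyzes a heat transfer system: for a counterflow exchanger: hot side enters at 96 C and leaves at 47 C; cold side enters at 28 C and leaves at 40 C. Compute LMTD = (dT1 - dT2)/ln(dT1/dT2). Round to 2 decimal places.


dT1 = Th_in - Tc_out = 96 - 40 = 56
dT2 = Th_out - Tc_in = 47 - 28 = 19
LMTD = (dT1 - dT2) / ln(dT1/dT2)
LMTD = (56 - 19) / ln(56/19)
LMTD = 34.23 K


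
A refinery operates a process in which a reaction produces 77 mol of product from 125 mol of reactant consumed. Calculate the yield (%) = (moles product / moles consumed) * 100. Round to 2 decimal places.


Yield = (moles product / moles consumed) * 100%
Yield = (77 / 125) * 100
Yield = 0.616 * 100
Yield = 61.60%


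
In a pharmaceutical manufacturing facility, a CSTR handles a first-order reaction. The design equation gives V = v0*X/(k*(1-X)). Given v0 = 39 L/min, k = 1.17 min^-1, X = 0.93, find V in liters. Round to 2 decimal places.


V = v0 * X / (k * (1 - X))
V = 39 * 0.93 / (1.17 * (1 - 0.93))
V = 36.27 / (1.17 * 0.07)
V = 36.27 / 0.0819
V = 442.86 L


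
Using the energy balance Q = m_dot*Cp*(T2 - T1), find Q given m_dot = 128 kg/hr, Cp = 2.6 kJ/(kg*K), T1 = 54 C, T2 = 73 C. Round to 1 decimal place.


Q = m_dot * Cp * (T2 - T1)
Q = 128 * 2.6 * (73 - 54)
Q = 128 * 2.6 * 19
Q = 6323.2 kJ/hr


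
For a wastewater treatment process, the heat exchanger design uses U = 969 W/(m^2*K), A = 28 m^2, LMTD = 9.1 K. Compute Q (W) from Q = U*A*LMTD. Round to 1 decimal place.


Q = U * A * LMTD
Q = 969 * 28 * 9.1
Q = 246901.2 W


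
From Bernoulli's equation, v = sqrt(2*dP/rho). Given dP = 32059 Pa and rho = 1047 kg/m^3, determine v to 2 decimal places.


v = sqrt(2*dP/rho)
v = sqrt(2*32059/1047)
v = sqrt(61.239733)
v = 7.83 m/s


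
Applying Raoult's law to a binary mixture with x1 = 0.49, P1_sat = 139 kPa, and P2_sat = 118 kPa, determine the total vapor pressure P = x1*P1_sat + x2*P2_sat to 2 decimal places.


P = x1*P1_sat + x2*P2_sat
x2 = 1 - x1 = 1 - 0.49 = 0.51
P = 0.49*139 + 0.51*118
P = 68.11 + 60.18
P = 128.29 kPa


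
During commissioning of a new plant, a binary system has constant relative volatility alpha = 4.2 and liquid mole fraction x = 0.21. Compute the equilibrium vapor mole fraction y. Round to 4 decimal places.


y = alpha*x / (1 + (alpha-1)*x)
y = 4.2*0.21 / (1 + (4.2-1)*0.21)
y = 0.882 / (1 + 0.672)
y = 0.882 / 1.672
y = 0.5275


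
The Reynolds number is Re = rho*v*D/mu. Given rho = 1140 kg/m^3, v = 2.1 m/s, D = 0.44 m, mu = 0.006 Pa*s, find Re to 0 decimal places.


Re = rho * v * D / mu
Re = 1140 * 2.1 * 0.44 / 0.006
Re = 1053.36 / 0.006
Re = 175560


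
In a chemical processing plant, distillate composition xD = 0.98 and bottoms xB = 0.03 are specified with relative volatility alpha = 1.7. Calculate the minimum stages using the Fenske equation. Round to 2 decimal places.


N_min = ln((xD*(1-xB))/(xB*(1-xD))) / ln(alpha)
Numerator inside ln: 0.9506 / 0.0006 = 1584.333333
ln(1584.333333) = 7.367919
ln(alpha) = ln(1.7) = 0.530628
N_min = 7.367919 / 0.530628 = 13.89


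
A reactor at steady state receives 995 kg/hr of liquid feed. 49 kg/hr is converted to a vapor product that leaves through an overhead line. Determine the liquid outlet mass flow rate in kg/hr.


Steady-state mass balance on the main outlet: F_out = F_in - F_removed
F_out = 995 - 49
F_out = 946 kg/hr


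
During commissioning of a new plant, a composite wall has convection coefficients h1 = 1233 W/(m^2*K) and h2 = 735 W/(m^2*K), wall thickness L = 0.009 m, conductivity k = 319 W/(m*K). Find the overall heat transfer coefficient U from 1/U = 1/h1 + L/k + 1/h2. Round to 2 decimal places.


1/U = 1/h1 + L/k + 1/h2
1/U = 1/1233 + 0.009/319 + 1/735
1/U = 0.00081103 + 2.82132e-05 + 0.0013605442
1/U = 0.0021997874
U = 454.59 W/(m^2*K)


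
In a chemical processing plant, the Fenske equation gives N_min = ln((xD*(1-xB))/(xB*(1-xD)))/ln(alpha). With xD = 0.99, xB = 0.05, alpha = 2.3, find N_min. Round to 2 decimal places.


N_min = ln((xD*(1-xB))/(xB*(1-xD))) / ln(alpha)
Numerator inside ln: 0.9405 / 0.0005 = 1881.0
ln(1881.0) = 7.539559
ln(alpha) = ln(2.3) = 0.832909
N_min = 7.539559 / 0.832909 = 9.05


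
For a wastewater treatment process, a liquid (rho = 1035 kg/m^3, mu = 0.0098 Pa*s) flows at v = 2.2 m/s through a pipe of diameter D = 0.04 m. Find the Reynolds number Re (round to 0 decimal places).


Re = rho * v * D / mu
Re = 1035 * 2.2 * 0.04 / 0.0098
Re = 91.08 / 0.0098
Re = 9294


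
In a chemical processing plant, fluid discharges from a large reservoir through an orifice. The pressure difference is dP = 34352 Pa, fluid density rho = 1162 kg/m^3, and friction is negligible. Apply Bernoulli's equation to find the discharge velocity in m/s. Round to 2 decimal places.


v = sqrt(2*dP/rho)
v = sqrt(2*34352/1162)
v = sqrt(59.125645)
v = 7.69 m/s
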